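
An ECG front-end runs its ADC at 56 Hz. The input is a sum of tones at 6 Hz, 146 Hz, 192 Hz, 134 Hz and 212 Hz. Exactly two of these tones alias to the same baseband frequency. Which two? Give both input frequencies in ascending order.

fs/2 = 28 Hz.
6 Hz ≤ fs/2 = 28 Hz, passes unchanged.
146 Hz mod fs = 34 Hz.
34 Hz > fs/2 = 28 Hz, folds to fs − 34 Hz = 22 Hz.
192 Hz mod fs = 24 Hz.
24 Hz ≤ fs/2 = 28 Hz, appears at 24 Hz.
134 Hz mod fs = 22 Hz.
22 Hz ≤ fs/2 = 28 Hz, appears at 22 Hz.
212 Hz mod fs = 44 Hz.
44 Hz > fs/2 = 28 Hz, folds to fs − 44 Hz = 12 Hz.
134 Hz and 146 Hz both map to 22 Hz.

134 Hz, 146 Hz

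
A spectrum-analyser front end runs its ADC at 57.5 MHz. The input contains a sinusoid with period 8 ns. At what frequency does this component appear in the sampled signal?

T = 8 ns → f = 1/T = 125 MHz.
125 MHz mod fs = 10 MHz.
10 MHz ≤ fs/2 = 28.75 MHz, appears at 10 MHz.

10 MHz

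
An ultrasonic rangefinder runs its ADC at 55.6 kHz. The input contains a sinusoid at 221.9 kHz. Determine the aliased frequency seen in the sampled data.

0.5 kHz

221.9 kHz mod fs = 55.1 kHz.
55.1 kHz > fs/2 = 27.8 kHz, folds to fs − 55.1 kHz = 0.5 kHz.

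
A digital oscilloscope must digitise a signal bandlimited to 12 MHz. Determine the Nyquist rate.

Nyquist rate = 2 × 12 MHz = 24 MHz.

24 MHz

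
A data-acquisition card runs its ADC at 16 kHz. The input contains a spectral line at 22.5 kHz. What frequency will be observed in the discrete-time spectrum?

6.5 kHz

22.5 kHz mod fs = 6.5 kHz.
6.5 kHz ≤ fs/2 = 8 kHz, appears at 6.5 kHz.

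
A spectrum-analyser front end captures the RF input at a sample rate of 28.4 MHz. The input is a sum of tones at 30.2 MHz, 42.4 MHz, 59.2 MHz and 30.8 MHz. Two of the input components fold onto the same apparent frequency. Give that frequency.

2.4 MHz

fs/2 = 14.2 MHz.
30.2 MHz mod fs = 1.8 MHz.
1.8 MHz ≤ fs/2 = 14.2 MHz, appears at 1.8 MHz.
42.4 MHz mod fs = 14 MHz.
14 MHz ≤ fs/2 = 14.2 MHz, appears at 14 MHz.
59.2 MHz mod fs = 2.4 MHz.
2.4 MHz ≤ fs/2 = 14.2 MHz, appears at 2.4 MHz.
30.8 MHz mod fs = 2.4 MHz.
2.4 MHz ≤ fs/2 = 14.2 MHz, appears at 2.4 MHz.
30.8 MHz and 59.2 MHz both map to 2.4 MHz.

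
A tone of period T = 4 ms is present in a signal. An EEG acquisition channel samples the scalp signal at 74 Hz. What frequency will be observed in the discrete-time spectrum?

T = 4 ms → f = 1/T = 250 Hz.
250 Hz mod fs = 28 Hz.
28 Hz ≤ fs/2 = 37 Hz, appears at 28 Hz.

28 Hz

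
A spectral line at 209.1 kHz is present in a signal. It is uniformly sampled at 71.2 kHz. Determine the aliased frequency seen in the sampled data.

209.1 kHz mod fs = 66.7 kHz.
66.7 kHz > fs/2 = 35.6 kHz, folds to fs − 66.7 kHz = 4.5 kHz.

4.5 kHz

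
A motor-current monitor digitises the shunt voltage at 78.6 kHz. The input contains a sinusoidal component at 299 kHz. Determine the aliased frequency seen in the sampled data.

15.4 kHz

299 kHz mod fs = 63.2 kHz.
63.2 kHz > fs/2 = 39.3 kHz, folds to fs − 63.2 kHz = 15.4 kHz.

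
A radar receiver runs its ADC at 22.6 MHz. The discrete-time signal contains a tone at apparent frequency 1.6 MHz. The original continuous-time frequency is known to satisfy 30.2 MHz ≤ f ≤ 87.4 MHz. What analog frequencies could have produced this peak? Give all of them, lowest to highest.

43.6 MHz, 46.8 MHz, 66.2 MHz, 69.4 MHz

Frequencies that alias to 1.6 MHz are k·fs ± 1.6 MHz for integer k ≥ 0.
k=0: 1.6 MHz.
k=1: 21 MHz, 24.2 MHz.
k=2: 43.6 MHz, 46.8 MHz.
k=3: 66.2 MHz, 69.4 MHz.
k=4: 88.8 MHz, 92 MHz.
Within [30.2 MHz, 87.4 MHz]: 43.6 MHz, 46.8 MHz, 66.2 MHz, 69.4 MHz.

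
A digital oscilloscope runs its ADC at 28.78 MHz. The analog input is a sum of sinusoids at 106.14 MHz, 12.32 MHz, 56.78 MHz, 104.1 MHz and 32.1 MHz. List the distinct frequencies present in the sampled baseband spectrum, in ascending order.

fs/2 = 14.39 MHz.
106.14 MHz mod fs = 19.8 MHz.
19.8 MHz > fs/2 = 14.39 MHz, folds to fs − 19.8 MHz = 8.98 MHz.
12.32 MHz ≤ fs/2 = 14.39 MHz, passes unchanged.
56.78 MHz mod fs = 28 MHz.
28 MHz > fs/2 = 14.39 MHz, folds to fs − 28 MHz = 0.78 MHz.
104.1 MHz mod fs = 17.76 MHz.
17.76 MHz > fs/2 = 14.39 MHz, folds to fs − 17.76 MHz = 11.02 MHz.
32.1 MHz mod fs = 3.32 MHz.
3.32 MHz ≤ fs/2 = 14.39 MHz, appears at 3.32 MHz.
Distinct values: {0.78 MHz, 3.32 MHz, 8.98 MHz, 11.02 MHz, 12.32 MHz}.

0.78 MHz, 3.32 MHz, 8.98 MHz, 11.02 MHz, 12.32 MHz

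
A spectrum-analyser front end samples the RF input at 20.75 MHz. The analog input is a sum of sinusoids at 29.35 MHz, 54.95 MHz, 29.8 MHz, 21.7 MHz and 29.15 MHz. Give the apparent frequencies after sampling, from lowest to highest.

0.95 MHz, 7.3 MHz, 8.4 MHz, 8.6 MHz, 9.05 MHz

fs/2 = 10.375 MHz.
29.35 MHz mod fs = 8.6 MHz.
8.6 MHz ≤ fs/2 = 10.375 MHz, appears at 8.6 MHz.
54.95 MHz mod fs = 13.45 MHz.
13.45 MHz > fs/2 = 10.375 MHz, folds to fs − 13.45 MHz = 7.3 MHz.
29.8 MHz mod fs = 9.05 MHz.
9.05 MHz ≤ fs/2 = 10.375 MHz, appears at 9.05 MHz.
21.7 MHz mod fs = 0.95 MHz.
0.95 MHz ≤ fs/2 = 10.375 MHz, appears at 0.95 MHz.
29.15 MHz mod fs = 8.4 MHz.
8.4 MHz ≤ fs/2 = 10.375 MHz, appears at 8.4 MHz.
Distinct values: {0.95 MHz, 7.3 MHz, 8.4 MHz, 8.6 MHz, 9.05 MHz}.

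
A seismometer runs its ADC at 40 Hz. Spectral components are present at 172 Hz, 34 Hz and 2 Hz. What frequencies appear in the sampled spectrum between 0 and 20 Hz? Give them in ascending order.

2 Hz, 6 Hz, 12 Hz

fs/2 = 20 Hz.
172 Hz mod fs = 12 Hz.
12 Hz ≤ fs/2 = 20 Hz, appears at 12 Hz.
34 Hz > fs/2 = 20 Hz, folds to fs − 34 Hz = 6 Hz.
2 Hz ≤ fs/2 = 20 Hz, passes unchanged.
Distinct values: {2 Hz, 6 Hz, 12 Hz}.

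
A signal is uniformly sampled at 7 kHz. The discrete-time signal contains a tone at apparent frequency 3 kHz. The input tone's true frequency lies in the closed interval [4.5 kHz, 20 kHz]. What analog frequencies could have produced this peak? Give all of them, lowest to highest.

10 kHz, 11 kHz, 17 kHz, 18 kHz

Frequencies that alias to 3 kHz are k·fs ± 3 kHz for integer k ≥ 0.
k=0: 3 kHz.
k=1: 4 kHz, 10 kHz.
k=2: 11 kHz, 17 kHz.
k=3: 18 kHz, 24 kHz.
k=4: 25 kHz, 31 kHz.
Within [4.5 kHz, 20 kHz]: 10 kHz, 11 kHz, 17 kHz, 18 kHz.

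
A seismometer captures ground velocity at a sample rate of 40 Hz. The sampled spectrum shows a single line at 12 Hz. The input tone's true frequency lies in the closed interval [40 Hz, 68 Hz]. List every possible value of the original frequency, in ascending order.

52 Hz, 68 Hz

Frequencies that alias to 12 Hz are k·fs ± 12 Hz for integer k ≥ 0.
k=0: 12 Hz.
k=1: 28 Hz, 52 Hz.
k=2: 68 Hz, 92 Hz.
k=3: 108 Hz, 132 Hz.
Within [40 Hz, 68 Hz]: 52 Hz, 68 Hz.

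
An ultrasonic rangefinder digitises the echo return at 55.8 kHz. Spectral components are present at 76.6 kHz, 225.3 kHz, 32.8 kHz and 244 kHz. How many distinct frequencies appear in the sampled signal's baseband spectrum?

3

fs/2 = 27.9 kHz.
76.6 kHz mod fs = 20.8 kHz.
20.8 kHz ≤ fs/2 = 27.9 kHz, appears at 20.8 kHz.
225.3 kHz mod fs = 2.1 kHz.
2.1 kHz ≤ fs/2 = 27.9 kHz, appears at 2.1 kHz.
32.8 kHz > fs/2 = 27.9 kHz, folds to fs − 32.8 kHz = 23 kHz.
244 kHz mod fs = 20.8 kHz.
20.8 kHz ≤ fs/2 = 27.9 kHz, appears at 20.8 kHz.
Distinct values: {2.1 kHz, 20.8 kHz, 23 kHz} → 3.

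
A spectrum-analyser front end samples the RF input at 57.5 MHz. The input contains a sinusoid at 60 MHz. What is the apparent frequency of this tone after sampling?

60 MHz mod fs = 2.5 MHz.
2.5 MHz ≤ fs/2 = 28.75 MHz, appears at 2.5 MHz.

2.5 MHz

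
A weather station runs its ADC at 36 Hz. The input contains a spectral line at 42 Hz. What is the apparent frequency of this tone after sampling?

42 Hz mod fs = 6 Hz.
6 Hz ≤ fs/2 = 18 Hz, appears at 6 Hz.

6 Hz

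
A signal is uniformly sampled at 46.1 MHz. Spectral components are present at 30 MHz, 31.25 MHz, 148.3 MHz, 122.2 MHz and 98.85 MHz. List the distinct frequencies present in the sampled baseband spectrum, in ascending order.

6.65 MHz, 10 MHz, 14.85 MHz, 16.1 MHz

fs/2 = 23.05 MHz.
30 MHz > fs/2 = 23.05 MHz, folds to fs − 30 MHz = 16.1 MHz.
31.25 MHz > fs/2 = 23.05 MHz, folds to fs − 31.25 MHz = 14.85 MHz.
148.3 MHz mod fs = 10 MHz.
10 MHz ≤ fs/2 = 23.05 MHz, appears at 10 MHz.
122.2 MHz mod fs = 30 MHz.
30 MHz > fs/2 = 23.05 MHz, folds to fs − 30 MHz = 16.1 MHz.
98.85 MHz mod fs = 6.65 MHz.
6.65 MHz ≤ fs/2 = 23.05 MHz, appears at 6.65 MHz.
Distinct values: {6.65 MHz, 10 MHz, 14.85 MHz, 16.1 MHz}.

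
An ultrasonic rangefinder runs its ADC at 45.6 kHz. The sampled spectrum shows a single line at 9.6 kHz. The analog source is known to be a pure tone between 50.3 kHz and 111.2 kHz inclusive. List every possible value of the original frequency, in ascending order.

Frequencies that alias to 9.6 kHz are k·fs ± 9.6 kHz for integer k ≥ 0.
k=0: 9.6 kHz.
k=1: 36 kHz, 55.2 kHz.
k=2: 81.6 kHz, 100.8 kHz.
k=3: 127.2 kHz, 146.4 kHz.
Within [50.3 kHz, 111.2 kHz]: 55.2 kHz, 81.6 kHz, 100.8 kHz.

55.2 kHz, 81.6 kHz, 100.8 kHz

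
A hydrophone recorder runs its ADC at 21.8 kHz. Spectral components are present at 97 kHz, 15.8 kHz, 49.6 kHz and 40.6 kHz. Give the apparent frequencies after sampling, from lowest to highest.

3 kHz, 6 kHz, 9.8 kHz

fs/2 = 10.9 kHz.
97 kHz mod fs = 9.8 kHz.
9.8 kHz ≤ fs/2 = 10.9 kHz, appears at 9.8 kHz.
15.8 kHz > fs/2 = 10.9 kHz, folds to fs − 15.8 kHz = 6 kHz.
49.6 kHz mod fs = 6 kHz.
6 kHz ≤ fs/2 = 10.9 kHz, appears at 6 kHz.
40.6 kHz mod fs = 18.8 kHz.
18.8 kHz > fs/2 = 10.9 kHz, folds to fs − 18.8 kHz = 3 kHz.
Distinct values: {3 kHz, 6 kHz, 9.8 kHz}.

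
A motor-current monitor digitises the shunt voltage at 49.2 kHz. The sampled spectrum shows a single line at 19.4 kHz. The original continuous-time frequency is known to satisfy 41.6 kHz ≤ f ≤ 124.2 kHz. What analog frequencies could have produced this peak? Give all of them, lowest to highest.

68.6 kHz, 79 kHz, 117.8 kHz

Frequencies that alias to 19.4 kHz are k·fs ± 19.4 kHz for integer k ≥ 0.
k=0: 19.4 kHz.
k=1: 29.8 kHz, 68.6 kHz.
k=2: 79 kHz, 117.8 kHz.
k=3: 128.2 kHz, 167 kHz.
Within [41.6 kHz, 124.2 kHz]: 68.6 kHz, 79 kHz, 117.8 kHz.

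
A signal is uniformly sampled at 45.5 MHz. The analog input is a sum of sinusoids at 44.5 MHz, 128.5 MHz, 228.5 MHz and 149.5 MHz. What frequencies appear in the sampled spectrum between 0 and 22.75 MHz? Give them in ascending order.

fs/2 = 22.75 MHz.
44.5 MHz > fs/2 = 22.75 MHz, folds to fs − 44.5 MHz = 1 MHz.
128.5 MHz mod fs = 37.5 MHz.
37.5 MHz > fs/2 = 22.75 MHz, folds to fs − 37.5 MHz = 8 MHz.
228.5 MHz mod fs = 1 MHz.
1 MHz ≤ fs/2 = 22.75 MHz, appears at 1 MHz.
149.5 MHz mod fs = 13 MHz.
13 MHz ≤ fs/2 = 22.75 MHz, appears at 13 MHz.
Distinct values: {1 MHz, 8 MHz, 13 MHz}.

1 MHz, 8 MHz, 13 MHz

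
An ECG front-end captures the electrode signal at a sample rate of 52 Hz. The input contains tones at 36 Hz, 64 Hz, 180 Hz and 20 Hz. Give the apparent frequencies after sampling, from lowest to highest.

12 Hz, 16 Hz, 20 Hz, 24 Hz

fs/2 = 26 Hz.
36 Hz > fs/2 = 26 Hz, folds to fs − 36 Hz = 16 Hz.
64 Hz mod fs = 12 Hz.
12 Hz ≤ fs/2 = 26 Hz, appears at 12 Hz.
180 Hz mod fs = 24 Hz.
24 Hz ≤ fs/2 = 26 Hz, appears at 24 Hz.
20 Hz ≤ fs/2 = 26 Hz, passes unchanged.
Distinct values: {12 Hz, 16 Hz, 20 Hz, 24 Hz}.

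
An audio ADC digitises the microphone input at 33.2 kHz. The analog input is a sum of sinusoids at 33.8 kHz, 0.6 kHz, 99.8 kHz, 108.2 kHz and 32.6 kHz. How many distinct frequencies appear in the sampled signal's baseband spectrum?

fs/2 = 16.6 kHz.
33.8 kHz mod fs = 0.6 kHz.
0.6 kHz ≤ fs/2 = 16.6 kHz, appears at 0.6 kHz.
0.6 kHz ≤ fs/2 = 16.6 kHz, passes unchanged.
99.8 kHz mod fs = 0.2 kHz.
0.2 kHz ≤ fs/2 = 16.6 kHz, appears at 0.2 kHz.
108.2 kHz mod fs = 8.6 kHz.
8.6 kHz ≤ fs/2 = 16.6 kHz, appears at 8.6 kHz.
32.6 kHz > fs/2 = 16.6 kHz, folds to fs − 32.6 kHz = 0.6 kHz.
Distinct values: {0.2 kHz, 0.6 kHz, 8.6 kHz} → 3.

3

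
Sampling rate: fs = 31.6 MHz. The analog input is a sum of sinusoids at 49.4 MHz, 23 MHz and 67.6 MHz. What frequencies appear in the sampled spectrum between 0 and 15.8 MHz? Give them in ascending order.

fs/2 = 15.8 MHz.
49.4 MHz mod fs = 17.8 MHz.
17.8 MHz > fs/2 = 15.8 MHz, folds to fs − 17.8 MHz = 13.8 MHz.
23 MHz > fs/2 = 15.8 MHz, folds to fs − 23 MHz = 8.6 MHz.
67.6 MHz mod fs = 4.4 MHz.
4.4 MHz ≤ fs/2 = 15.8 MHz, appears at 4.4 MHz.
Distinct values: {4.4 MHz, 8.6 MHz, 13.8 MHz}.

4.4 MHz, 8.6 MHz, 13.8 MHz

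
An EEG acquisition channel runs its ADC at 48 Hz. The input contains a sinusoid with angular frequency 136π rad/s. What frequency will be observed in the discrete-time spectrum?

20 Hz

ω = 136π rad/s → f = ω/(2π) = 68 Hz.
68 Hz mod fs = 20 Hz.
20 Hz ≤ fs/2 = 24 Hz, appears at 20 Hz.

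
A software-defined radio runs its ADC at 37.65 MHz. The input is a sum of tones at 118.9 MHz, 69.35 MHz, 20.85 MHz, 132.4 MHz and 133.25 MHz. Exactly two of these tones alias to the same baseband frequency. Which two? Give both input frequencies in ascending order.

69.35 MHz, 118.9 MHz

fs/2 = 18.825 MHz.
118.9 MHz mod fs = 5.95 MHz.
5.95 MHz ≤ fs/2 = 18.825 MHz, appears at 5.95 MHz.
69.35 MHz mod fs = 31.7 MHz.
31.7 MHz > fs/2 = 18.825 MHz, folds to fs − 31.7 MHz = 5.95 MHz.
20.85 MHz > fs/2 = 18.825 MHz, folds to fs − 20.85 MHz = 16.8 MHz.
132.4 MHz mod fs = 19.45 MHz.
19.45 MHz > fs/2 = 18.825 MHz, folds to fs − 19.45 MHz = 18.2 MHz.
133.25 MHz mod fs = 20.3 MHz.
20.3 MHz > fs/2 = 18.825 MHz, folds to fs − 20.3 MHz = 17.35 MHz.
69.35 MHz and 118.9 MHz both map to 5.95 MHz.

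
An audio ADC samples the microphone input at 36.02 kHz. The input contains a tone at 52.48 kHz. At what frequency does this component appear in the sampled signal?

16.46 kHz

52.48 kHz mod fs = 16.46 kHz.
16.46 kHz ≤ fs/2 = 18.01 kHz, appears at 16.46 kHz.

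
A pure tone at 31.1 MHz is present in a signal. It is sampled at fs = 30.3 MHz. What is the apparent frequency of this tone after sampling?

0.8 MHz

31.1 MHz mod fs = 0.8 MHz.
0.8 MHz ≤ fs/2 = 15.15 MHz, appears at 0.8 MHz.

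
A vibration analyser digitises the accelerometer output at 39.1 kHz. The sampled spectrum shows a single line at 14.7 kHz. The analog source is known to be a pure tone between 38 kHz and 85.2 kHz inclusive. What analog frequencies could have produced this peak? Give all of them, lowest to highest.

53.8 kHz, 63.5 kHz

Frequencies that alias to 14.7 kHz are k·fs ± 14.7 kHz for integer k ≥ 0.
k=0: 14.7 kHz.
k=1: 24.4 kHz, 53.8 kHz.
k=2: 63.5 kHz, 92.9 kHz.
k=3: 102.6 kHz, 132 kHz.
Within [38 kHz, 85.2 kHz]: 53.8 kHz, 63.5 kHz.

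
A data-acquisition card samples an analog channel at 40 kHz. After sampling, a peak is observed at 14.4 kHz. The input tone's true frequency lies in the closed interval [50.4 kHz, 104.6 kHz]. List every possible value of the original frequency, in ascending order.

Frequencies that alias to 14.4 kHz are k·fs ± 14.4 kHz for integer k ≥ 0.
k=0: 14.4 kHz.
k=1: 25.6 kHz, 54.4 kHz.
k=2: 65.6 kHz, 94.4 kHz.
k=3: 105.6 kHz, 134.4 kHz.
Within [50.4 kHz, 104.6 kHz]: 54.4 kHz, 65.6 kHz, 94.4 kHz.

54.4 kHz, 65.6 kHz, 94.4 kHz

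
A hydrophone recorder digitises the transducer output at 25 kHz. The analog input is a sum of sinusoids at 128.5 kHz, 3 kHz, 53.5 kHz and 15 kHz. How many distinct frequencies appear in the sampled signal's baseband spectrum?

3

fs/2 = 12.5 kHz.
128.5 kHz mod fs = 3.5 kHz.
3.5 kHz ≤ fs/2 = 12.5 kHz, appears at 3.5 kHz.
3 kHz ≤ fs/2 = 12.5 kHz, passes unchanged.
53.5 kHz mod fs = 3.5 kHz.
3.5 kHz ≤ fs/2 = 12.5 kHz, appears at 3.5 kHz.
15 kHz > fs/2 = 12.5 kHz, folds to fs − 15 kHz = 10 kHz.
Distinct values: {3 kHz, 3.5 kHz, 10 kHz} → 3.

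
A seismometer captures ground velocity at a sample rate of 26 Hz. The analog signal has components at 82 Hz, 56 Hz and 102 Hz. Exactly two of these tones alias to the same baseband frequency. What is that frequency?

fs/2 = 13 Hz.
82 Hz mod fs = 4 Hz.
4 Hz ≤ fs/2 = 13 Hz, appears at 4 Hz.
56 Hz mod fs = 4 Hz.
4 Hz ≤ fs/2 = 13 Hz, appears at 4 Hz.
102 Hz mod fs = 24 Hz.
24 Hz > fs/2 = 13 Hz, folds to fs − 24 Hz = 2 Hz.
56 Hz and 82 Hz both map to 4 Hz.

4 Hz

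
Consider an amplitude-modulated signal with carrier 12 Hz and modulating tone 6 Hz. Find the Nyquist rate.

AM sidebands sit at fc ± fm = 6 Hz and 18 Hz.
Highest-frequency component: 18 Hz.
Nyquist rate = 2 × 18 Hz = 36 Hz.

36 Hz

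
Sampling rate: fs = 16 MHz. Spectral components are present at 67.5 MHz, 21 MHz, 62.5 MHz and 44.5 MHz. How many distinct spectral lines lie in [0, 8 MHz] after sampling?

3

fs/2 = 8 MHz.
67.5 MHz mod fs = 3.5 MHz.
3.5 MHz ≤ fs/2 = 8 MHz, appears at 3.5 MHz.
21 MHz mod fs = 5 MHz.
5 MHz ≤ fs/2 = 8 MHz, appears at 5 MHz.
62.5 MHz mod fs = 14.5 MHz.
14.5 MHz > fs/2 = 8 MHz, folds to fs − 14.5 MHz = 1.5 MHz.
44.5 MHz mod fs = 12.5 MHz.
12.5 MHz > fs/2 = 8 MHz, folds to fs − 12.5 MHz = 3.5 MHz.
Distinct values: {1.5 MHz, 3.5 MHz, 5 MHz} → 3.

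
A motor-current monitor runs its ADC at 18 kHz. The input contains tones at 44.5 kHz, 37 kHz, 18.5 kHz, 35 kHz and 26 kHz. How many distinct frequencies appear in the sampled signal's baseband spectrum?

fs/2 = 9 kHz.
44.5 kHz mod fs = 8.5 kHz.
8.5 kHz ≤ fs/2 = 9 kHz, appears at 8.5 kHz.
37 kHz mod fs = 1 kHz.
1 kHz ≤ fs/2 = 9 kHz, appears at 1 kHz.
18.5 kHz mod fs = 0.5 kHz.
0.5 kHz ≤ fs/2 = 9 kHz, appears at 0.5 kHz.
35 kHz mod fs = 17 kHz.
17 kHz > fs/2 = 9 kHz, folds to fs − 17 kHz = 1 kHz.
26 kHz mod fs = 8 kHz.
8 kHz ≤ fs/2 = 9 kHz, appears at 8 kHz.
Distinct values: {0.5 kHz, 1 kHz, 8 kHz, 8.5 kHz} → 4.

4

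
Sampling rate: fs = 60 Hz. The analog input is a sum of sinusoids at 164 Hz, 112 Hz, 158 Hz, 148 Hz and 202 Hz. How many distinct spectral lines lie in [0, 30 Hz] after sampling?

fs/2 = 30 Hz.
164 Hz mod fs = 44 Hz.
44 Hz > fs/2 = 30 Hz, folds to fs − 44 Hz = 16 Hz.
112 Hz mod fs = 52 Hz.
52 Hz > fs/2 = 30 Hz, folds to fs − 52 Hz = 8 Hz.
158 Hz mod fs = 38 Hz.
38 Hz > fs/2 = 30 Hz, folds to fs − 38 Hz = 22 Hz.
148 Hz mod fs = 28 Hz.
28 Hz ≤ fs/2 = 30 Hz, appears at 28 Hz.
202 Hz mod fs = 22 Hz.
22 Hz ≤ fs/2 = 30 Hz, appears at 22 Hz.
Distinct values: {8 Hz, 16 Hz, 22 Hz, 28 Hz} → 4.

4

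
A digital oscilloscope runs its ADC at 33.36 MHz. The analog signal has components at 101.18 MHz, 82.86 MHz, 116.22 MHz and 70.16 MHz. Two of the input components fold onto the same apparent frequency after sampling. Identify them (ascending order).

fs/2 = 16.68 MHz.
101.18 MHz mod fs = 1.1 MHz.
1.1 MHz ≤ fs/2 = 16.68 MHz, appears at 1.1 MHz.
82.86 MHz mod fs = 16.14 MHz.
16.14 MHz ≤ fs/2 = 16.68 MHz, appears at 16.14 MHz.
116.22 MHz mod fs = 16.14 MHz.
16.14 MHz ≤ fs/2 = 16.68 MHz, appears at 16.14 MHz.
70.16 MHz mod fs = 3.44 MHz.
3.44 MHz ≤ fs/2 = 16.68 MHz, appears at 3.44 MHz.
82.86 MHz and 116.22 MHz both map to 16.14 MHz.

82.86 MHz, 116.22 MHz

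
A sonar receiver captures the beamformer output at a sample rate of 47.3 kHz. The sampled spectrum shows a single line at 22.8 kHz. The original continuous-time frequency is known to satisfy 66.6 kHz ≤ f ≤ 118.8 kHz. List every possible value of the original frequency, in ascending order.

Frequencies that alias to 22.8 kHz are k·fs ± 22.8 kHz for integer k ≥ 0.
k=0: 22.8 kHz.
k=1: 24.5 kHz, 70.1 kHz.
k=2: 71.8 kHz, 117.4 kHz.
k=3: 119.1 kHz, 164.7 kHz.
Within [66.6 kHz, 118.8 kHz]: 70.1 kHz, 71.8 kHz, 117.4 kHz.

70.1 kHz, 71.8 kHz, 117.4 kHz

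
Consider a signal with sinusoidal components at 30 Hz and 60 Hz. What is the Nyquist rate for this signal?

Highest-frequency component: 60 Hz.
Nyquist rate = 2 × 60 Hz = 120 Hz.

120 Hz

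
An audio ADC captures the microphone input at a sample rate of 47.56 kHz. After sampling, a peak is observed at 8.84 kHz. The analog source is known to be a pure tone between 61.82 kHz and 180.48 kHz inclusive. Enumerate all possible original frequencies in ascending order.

Frequencies that alias to 8.84 kHz are k·fs ± 8.84 kHz for integer k ≥ 0.
k=0: 8.84 kHz.
k=1: 38.72 kHz, 56.4 kHz.
k=2: 86.28 kHz, 103.96 kHz.
k=3: 133.84 kHz, 151.52 kHz.
k=4: 181.4 kHz, 199.08 kHz.
Within [61.82 kHz, 180.48 kHz]: 86.28 kHz, 103.96 kHz, 133.84 kHz, 151.52 kHz.

86.28 kHz, 103.96 kHz, 133.84 kHz, 151.52 kHz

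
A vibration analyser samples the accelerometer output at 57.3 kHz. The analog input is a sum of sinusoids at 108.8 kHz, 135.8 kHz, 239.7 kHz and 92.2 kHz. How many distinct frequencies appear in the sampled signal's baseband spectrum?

fs/2 = 28.65 kHz.
108.8 kHz mod fs = 51.5 kHz.
51.5 kHz > fs/2 = 28.65 kHz, folds to fs − 51.5 kHz = 5.8 kHz.
135.8 kHz mod fs = 21.2 kHz.
21.2 kHz ≤ fs/2 = 28.65 kHz, appears at 21.2 kHz.
239.7 kHz mod fs = 10.5 kHz.
10.5 kHz ≤ fs/2 = 28.65 kHz, appears at 10.5 kHz.
92.2 kHz mod fs = 34.9 kHz.
34.9 kHz > fs/2 = 28.65 kHz, folds to fs − 34.9 kHz = 22.4 kHz.
Distinct values: {5.8 kHz, 10.5 kHz, 21.2 kHz, 22.4 kHz} → 4.

4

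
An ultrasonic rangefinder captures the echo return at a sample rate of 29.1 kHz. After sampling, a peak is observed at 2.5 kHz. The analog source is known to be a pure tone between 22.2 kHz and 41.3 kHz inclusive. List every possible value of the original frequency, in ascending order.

26.6 kHz, 31.6 kHz

Frequencies that alias to 2.5 kHz are k·fs ± 2.5 kHz for integer k ≥ 0.
k=0: 2.5 kHz.
k=1: 26.6 kHz, 31.6 kHz.
k=2: 55.7 kHz, 60.7 kHz.
Within [22.2 kHz, 41.3 kHz]: 26.6 kHz, 31.6 kHz.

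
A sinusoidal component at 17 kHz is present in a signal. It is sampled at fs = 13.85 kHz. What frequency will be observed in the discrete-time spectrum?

17 kHz mod fs = 3.15 kHz.
3.15 kHz ≤ fs/2 = 6.925 kHz, appears at 3.15 kHz.

3.15 kHz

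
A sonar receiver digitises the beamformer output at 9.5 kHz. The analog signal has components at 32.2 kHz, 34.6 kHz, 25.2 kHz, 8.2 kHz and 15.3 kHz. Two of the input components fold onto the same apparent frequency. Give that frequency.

3.7 kHz

fs/2 = 4.75 kHz.
32.2 kHz mod fs = 3.7 kHz.
3.7 kHz ≤ fs/2 = 4.75 kHz, appears at 3.7 kHz.
34.6 kHz mod fs = 6.1 kHz.
6.1 kHz > fs/2 = 4.75 kHz, folds to fs − 6.1 kHz = 3.4 kHz.
25.2 kHz mod fs = 6.2 kHz.
6.2 kHz > fs/2 = 4.75 kHz, folds to fs − 6.2 kHz = 3.3 kHz.
8.2 kHz > fs/2 = 4.75 kHz, folds to fs − 8.2 kHz = 1.3 kHz.
15.3 kHz mod fs = 5.8 kHz.
5.8 kHz > fs/2 = 4.75 kHz, folds to fs − 5.8 kHz = 3.7 kHz.
15.3 kHz and 32.2 kHz both map to 3.7 kHz.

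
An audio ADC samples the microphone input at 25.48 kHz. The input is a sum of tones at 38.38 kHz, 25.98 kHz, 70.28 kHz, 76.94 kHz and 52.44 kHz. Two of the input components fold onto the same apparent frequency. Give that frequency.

fs/2 = 12.74 kHz.
38.38 kHz mod fs = 12.9 kHz.
12.9 kHz > fs/2 = 12.74 kHz, folds to fs − 12.9 kHz = 12.58 kHz.
25.98 kHz mod fs = 0.5 kHz.
0.5 kHz ≤ fs/2 = 12.74 kHz, appears at 0.5 kHz.
70.28 kHz mod fs = 19.32 kHz.
19.32 kHz > fs/2 = 12.74 kHz, folds to fs − 19.32 kHz = 6.16 kHz.
76.94 kHz mod fs = 0.5 kHz.
0.5 kHz ≤ fs/2 = 12.74 kHz, appears at 0.5 kHz.
52.44 kHz mod fs = 1.48 kHz.
1.48 kHz ≤ fs/2 = 12.74 kHz, appears at 1.48 kHz.
25.98 kHz and 76.94 kHz both map to 0.5 kHz.

0.5 kHz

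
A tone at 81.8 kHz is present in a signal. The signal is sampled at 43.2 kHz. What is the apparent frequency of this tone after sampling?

4.6 kHz

81.8 kHz mod fs = 38.6 kHz.
38.6 kHz > fs/2 = 21.6 kHz, folds to fs − 38.6 kHz = 4.6 kHz.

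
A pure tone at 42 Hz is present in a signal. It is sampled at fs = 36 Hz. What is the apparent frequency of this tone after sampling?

6 Hz

42 Hz mod fs = 6 Hz.
6 Hz ≤ fs/2 = 18 Hz, appears at 6 Hz.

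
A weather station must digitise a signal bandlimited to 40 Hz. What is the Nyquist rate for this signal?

Nyquist rate = 2 × 40 Hz = 80 Hz.

80 Hz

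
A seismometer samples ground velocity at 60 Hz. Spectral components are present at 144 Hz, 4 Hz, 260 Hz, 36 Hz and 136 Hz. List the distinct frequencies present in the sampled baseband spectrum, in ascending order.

4 Hz, 16 Hz, 20 Hz, 24 Hz

fs/2 = 30 Hz.
144 Hz mod fs = 24 Hz.
24 Hz ≤ fs/2 = 30 Hz, appears at 24 Hz.
4 Hz ≤ fs/2 = 30 Hz, passes unchanged.
260 Hz mod fs = 20 Hz.
20 Hz ≤ fs/2 = 30 Hz, appears at 20 Hz.
36 Hz > fs/2 = 30 Hz, folds to fs − 36 Hz = 24 Hz.
136 Hz mod fs = 16 Hz.
16 Hz ≤ fs/2 = 30 Hz, appears at 16 Hz.
Distinct values: {4 Hz, 16 Hz, 20 Hz, 24 Hz}.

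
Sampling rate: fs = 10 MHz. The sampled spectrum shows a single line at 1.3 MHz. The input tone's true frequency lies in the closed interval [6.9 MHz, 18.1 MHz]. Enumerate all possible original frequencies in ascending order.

Frequencies that alias to 1.3 MHz are k·fs ± 1.3 MHz for integer k ≥ 0.
k=0: 1.3 MHz.
k=1: 8.7 MHz, 11.3 MHz.
k=2: 18.7 MHz, 21.3 MHz.
Within [6.9 MHz, 18.1 MHz]: 8.7 MHz, 11.3 MHz.

8.7 MHz, 11.3 MHz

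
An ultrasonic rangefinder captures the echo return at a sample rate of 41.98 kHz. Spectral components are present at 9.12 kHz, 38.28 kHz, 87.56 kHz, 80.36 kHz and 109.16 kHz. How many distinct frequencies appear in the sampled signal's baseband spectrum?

fs/2 = 20.99 kHz.
9.12 kHz ≤ fs/2 = 20.99 kHz, passes unchanged.
38.28 kHz > fs/2 = 20.99 kHz, folds to fs − 38.28 kHz = 3.7 kHz.
87.56 kHz mod fs = 3.6 kHz.
3.6 kHz ≤ fs/2 = 20.99 kHz, appears at 3.6 kHz.
80.36 kHz mod fs = 38.38 kHz.
38.38 kHz > fs/2 = 20.99 kHz, folds to fs − 38.38 kHz = 3.6 kHz.
109.16 kHz mod fs = 25.2 kHz.
25.2 kHz > fs/2 = 20.99 kHz, folds to fs − 25.2 kHz = 16.78 kHz.
Distinct values: {3.6 kHz, 3.7 kHz, 9.12 kHz, 16.78 kHz} → 4.

4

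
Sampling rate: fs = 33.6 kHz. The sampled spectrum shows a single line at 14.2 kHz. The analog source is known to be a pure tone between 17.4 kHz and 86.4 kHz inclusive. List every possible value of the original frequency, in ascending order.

19.4 kHz, 47.8 kHz, 53 kHz, 81.4 kHz

Frequencies that alias to 14.2 kHz are k·fs ± 14.2 kHz for integer k ≥ 0.
k=0: 14.2 kHz.
k=1: 19.4 kHz, 47.8 kHz.
k=2: 53 kHz, 81.4 kHz.
k=3: 86.6 kHz, 115 kHz.
Within [17.4 kHz, 86.4 kHz]: 19.4 kHz, 47.8 kHz, 53 kHz, 81.4 kHz.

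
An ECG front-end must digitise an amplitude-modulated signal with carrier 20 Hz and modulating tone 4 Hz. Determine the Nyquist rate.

48 Hz

AM sidebands sit at fc ± fm = 16 Hz and 24 Hz.
Highest-frequency component: 24 Hz.
Nyquist rate = 2 × 24 Hz = 48 Hz.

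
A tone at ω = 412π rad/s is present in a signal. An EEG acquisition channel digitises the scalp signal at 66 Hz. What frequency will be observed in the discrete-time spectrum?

8 Hz

ω = 412π rad/s → f = ω/(2π) = 206 Hz.
206 Hz mod fs = 8 Hz.
8 Hz ≤ fs/2 = 33 Hz, appears at 8 Hz.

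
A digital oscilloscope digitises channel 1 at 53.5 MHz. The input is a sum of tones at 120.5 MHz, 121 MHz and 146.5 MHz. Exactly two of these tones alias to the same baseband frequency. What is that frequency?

14 MHz

fs/2 = 26.75 MHz.
120.5 MHz mod fs = 13.5 MHz.
13.5 MHz ≤ fs/2 = 26.75 MHz, appears at 13.5 MHz.
121 MHz mod fs = 14 MHz.
14 MHz ≤ fs/2 = 26.75 MHz, appears at 14 MHz.
146.5 MHz mod fs = 39.5 MHz.
39.5 MHz > fs/2 = 26.75 MHz, folds to fs − 39.5 MHz = 14 MHz.
121 MHz and 146.5 MHz both map to 14 MHz.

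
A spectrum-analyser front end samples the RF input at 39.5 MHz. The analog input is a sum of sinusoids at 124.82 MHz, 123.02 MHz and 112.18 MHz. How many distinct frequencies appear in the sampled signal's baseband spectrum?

2

fs/2 = 19.75 MHz.
124.82 MHz mod fs = 6.32 MHz.
6.32 MHz ≤ fs/2 = 19.75 MHz, appears at 6.32 MHz.
123.02 MHz mod fs = 4.52 MHz.
4.52 MHz ≤ fs/2 = 19.75 MHz, appears at 4.52 MHz.
112.18 MHz mod fs = 33.18 MHz.
33.18 MHz > fs/2 = 19.75 MHz, folds to fs − 33.18 MHz = 6.32 MHz.
Distinct values: {4.52 MHz, 6.32 MHz} → 2.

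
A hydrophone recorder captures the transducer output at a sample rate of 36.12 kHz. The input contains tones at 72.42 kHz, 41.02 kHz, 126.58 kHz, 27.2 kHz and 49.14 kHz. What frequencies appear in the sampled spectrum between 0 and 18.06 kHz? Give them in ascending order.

0.18 kHz, 4.9 kHz, 8.92 kHz, 13.02 kHz, 17.9 kHz

fs/2 = 18.06 kHz.
72.42 kHz mod fs = 0.18 kHz.
0.18 kHz ≤ fs/2 = 18.06 kHz, appears at 0.18 kHz.
41.02 kHz mod fs = 4.9 kHz.
4.9 kHz ≤ fs/2 = 18.06 kHz, appears at 4.9 kHz.
126.58 kHz mod fs = 18.22 kHz.
18.22 kHz > fs/2 = 18.06 kHz, folds to fs − 18.22 kHz = 17.9 kHz.
27.2 kHz > fs/2 = 18.06 kHz, folds to fs − 27.2 kHz = 8.92 kHz.
49.14 kHz mod fs = 13.02 kHz.
13.02 kHz ≤ fs/2 = 18.06 kHz, appears at 13.02 kHz.
Distinct values: {0.18 kHz, 4.9 kHz, 8.92 kHz, 13.02 kHz, 17.9 kHz}.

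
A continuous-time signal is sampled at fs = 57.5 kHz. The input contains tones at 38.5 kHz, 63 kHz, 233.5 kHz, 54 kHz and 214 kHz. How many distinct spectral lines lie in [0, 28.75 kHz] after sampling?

4

fs/2 = 28.75 kHz.
38.5 kHz > fs/2 = 28.75 kHz, folds to fs − 38.5 kHz = 19 kHz.
63 kHz mod fs = 5.5 kHz.
5.5 kHz ≤ fs/2 = 28.75 kHz, appears at 5.5 kHz.
233.5 kHz mod fs = 3.5 kHz.
3.5 kHz ≤ fs/2 = 28.75 kHz, appears at 3.5 kHz.
54 kHz > fs/2 = 28.75 kHz, folds to fs − 54 kHz = 3.5 kHz.
214 kHz mod fs = 41.5 kHz.
41.5 kHz > fs/2 = 28.75 kHz, folds to fs − 41.5 kHz = 16 kHz.
Distinct values: {3.5 kHz, 5.5 kHz, 16 kHz, 19 kHz} → 4.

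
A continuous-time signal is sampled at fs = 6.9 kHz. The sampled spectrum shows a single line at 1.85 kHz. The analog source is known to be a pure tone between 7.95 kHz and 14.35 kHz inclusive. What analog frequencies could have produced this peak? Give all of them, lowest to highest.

Frequencies that alias to 1.85 kHz are k·fs ± 1.85 kHz for integer k ≥ 0.
k=0: 1.85 kHz.
k=1: 5.05 kHz, 8.75 kHz.
k=2: 11.95 kHz, 15.65 kHz.
k=3: 18.85 kHz, 22.55 kHz.
Within [7.95 kHz, 14.35 kHz]: 8.75 kHz, 11.95 kHz.

8.75 kHz, 11.95 kHz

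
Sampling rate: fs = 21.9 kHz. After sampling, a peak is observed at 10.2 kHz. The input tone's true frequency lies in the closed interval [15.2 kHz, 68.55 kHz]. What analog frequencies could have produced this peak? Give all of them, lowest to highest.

Frequencies that alias to 10.2 kHz are k·fs ± 10.2 kHz for integer k ≥ 0.
k=0: 10.2 kHz.
k=1: 11.7 kHz, 32.1 kHz.
k=2: 33.6 kHz, 54 kHz.
k=3: 55.5 kHz, 75.9 kHz.
k=4: 77.4 kHz, 97.8 kHz.
Within [15.2 kHz, 68.55 kHz]: 32.1 kHz, 33.6 kHz, 54 kHz, 55.5 kHz.

32.1 kHz, 33.6 kHz, 54 kHz, 55.5 kHz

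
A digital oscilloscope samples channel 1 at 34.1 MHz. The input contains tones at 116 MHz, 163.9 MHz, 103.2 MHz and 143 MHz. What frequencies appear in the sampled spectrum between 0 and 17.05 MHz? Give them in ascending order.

0.9 MHz, 6.6 MHz, 13.7 MHz

fs/2 = 17.05 MHz.
116 MHz mod fs = 13.7 MHz.
13.7 MHz ≤ fs/2 = 17.05 MHz, appears at 13.7 MHz.
163.9 MHz mod fs = 27.5 MHz.
27.5 MHz > fs/2 = 17.05 MHz, folds to fs − 27.5 MHz = 6.6 MHz.
103.2 MHz mod fs = 0.9 MHz.
0.9 MHz ≤ fs/2 = 17.05 MHz, appears at 0.9 MHz.
143 MHz mod fs = 6.6 MHz.
6.6 MHz ≤ fs/2 = 17.05 MHz, appears at 6.6 MHz.
Distinct values: {0.9 MHz, 6.6 MHz, 13.7 MHz}.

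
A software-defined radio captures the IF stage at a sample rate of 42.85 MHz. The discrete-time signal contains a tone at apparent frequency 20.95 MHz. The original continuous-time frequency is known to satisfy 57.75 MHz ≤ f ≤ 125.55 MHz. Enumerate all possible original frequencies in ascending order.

Frequencies that alias to 20.95 MHz are k·fs ± 20.95 MHz for integer k ≥ 0.
k=0: 20.95 MHz.
k=1: 21.9 MHz, 63.8 MHz.
k=2: 64.75 MHz, 106.65 MHz.
k=3: 107.6 MHz, 149.5 MHz.
k=4: 150.45 MHz, 192.35 MHz.
Within [57.75 MHz, 125.55 MHz]: 63.8 MHz, 64.75 MHz, 106.65 MHz, 107.6 MHz.

63.8 MHz, 64.75 MHz, 106.65 MHz, 107.6 MHz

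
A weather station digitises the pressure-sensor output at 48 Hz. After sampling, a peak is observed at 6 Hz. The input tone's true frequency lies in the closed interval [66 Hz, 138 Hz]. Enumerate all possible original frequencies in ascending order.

90 Hz, 102 Hz, 138 Hz

Frequencies that alias to 6 Hz are k·fs ± 6 Hz for integer k ≥ 0.
k=0: 6 Hz.
k=1: 42 Hz, 54 Hz.
k=2: 90 Hz, 102 Hz.
k=3: 138 Hz, 150 Hz.
k=4: 186 Hz, 198 Hz.
Within [66 Hz, 138 Hz]: 90 Hz, 102 Hz, 138 Hz.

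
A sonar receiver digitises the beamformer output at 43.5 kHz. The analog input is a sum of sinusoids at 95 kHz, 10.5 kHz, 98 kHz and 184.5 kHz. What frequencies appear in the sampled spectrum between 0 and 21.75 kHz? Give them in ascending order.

8 kHz, 10.5 kHz, 11 kHz

fs/2 = 21.75 kHz.
95 kHz mod fs = 8 kHz.
8 kHz ≤ fs/2 = 21.75 kHz, appears at 8 kHz.
10.5 kHz ≤ fs/2 = 21.75 kHz, passes unchanged.
98 kHz mod fs = 11 kHz.
11 kHz ≤ fs/2 = 21.75 kHz, appears at 11 kHz.
184.5 kHz mod fs = 10.5 kHz.
10.5 kHz ≤ fs/2 = 21.75 kHz, appears at 10.5 kHz.
Distinct values: {8 kHz, 10.5 kHz, 11 kHz}.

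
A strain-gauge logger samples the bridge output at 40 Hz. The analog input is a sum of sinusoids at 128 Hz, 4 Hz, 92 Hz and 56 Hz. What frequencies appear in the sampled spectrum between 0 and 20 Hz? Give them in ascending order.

fs/2 = 20 Hz.
128 Hz mod fs = 8 Hz.
8 Hz ≤ fs/2 = 20 Hz, appears at 8 Hz.
4 Hz ≤ fs/2 = 20 Hz, passes unchanged.
92 Hz mod fs = 12 Hz.
12 Hz ≤ fs/2 = 20 Hz, appears at 12 Hz.
56 Hz mod fs = 16 Hz.
16 Hz ≤ fs/2 = 20 Hz, appears at 16 Hz.
Distinct values: {4 Hz, 8 Hz, 12 Hz, 16 Hz}.

4 Hz, 8 Hz, 12 Hz, 16 Hz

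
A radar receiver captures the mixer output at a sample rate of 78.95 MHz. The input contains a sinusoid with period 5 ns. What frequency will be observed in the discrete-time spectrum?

36.85 MHz

T = 5 ns → f = 1/T = 200 MHz.
200 MHz mod fs = 42.1 MHz.
42.1 MHz > fs/2 = 39.475 MHz, folds to fs − 42.1 MHz = 36.85 MHz.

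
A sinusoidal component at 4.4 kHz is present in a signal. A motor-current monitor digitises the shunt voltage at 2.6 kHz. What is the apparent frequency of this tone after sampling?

0.8 kHz

4.4 kHz mod fs = 1.8 kHz.
1.8 kHz > fs/2 = 1.3 kHz, folds to fs − 1.8 kHz = 0.8 kHz.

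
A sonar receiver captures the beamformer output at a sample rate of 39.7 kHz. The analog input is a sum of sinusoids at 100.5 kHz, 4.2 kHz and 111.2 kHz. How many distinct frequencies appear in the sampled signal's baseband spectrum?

fs/2 = 19.85 kHz.
100.5 kHz mod fs = 21.1 kHz.
21.1 kHz > fs/2 = 19.85 kHz, folds to fs − 21.1 kHz = 18.6 kHz.
4.2 kHz ≤ fs/2 = 19.85 kHz, passes unchanged.
111.2 kHz mod fs = 31.8 kHz.
31.8 kHz > fs/2 = 19.85 kHz, folds to fs − 31.8 kHz = 7.9 kHz.
Distinct values: {4.2 kHz, 7.9 kHz, 18.6 kHz} → 3.

3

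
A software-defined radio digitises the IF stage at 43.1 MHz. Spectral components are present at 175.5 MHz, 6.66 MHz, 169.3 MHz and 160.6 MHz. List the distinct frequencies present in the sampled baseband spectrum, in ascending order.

3.1 MHz, 6.66 MHz, 11.8 MHz

fs/2 = 21.55 MHz.
175.5 MHz mod fs = 3.1 MHz.
3.1 MHz ≤ fs/2 = 21.55 MHz, appears at 3.1 MHz.
6.66 MHz ≤ fs/2 = 21.55 MHz, passes unchanged.
169.3 MHz mod fs = 40 MHz.
40 MHz > fs/2 = 21.55 MHz, folds to fs − 40 MHz = 3.1 MHz.
160.6 MHz mod fs = 31.3 MHz.
31.3 MHz > fs/2 = 21.55 MHz, folds to fs − 31.3 MHz = 11.8 MHz.
Distinct values: {3.1 MHz, 6.66 MHz, 11.8 MHz}.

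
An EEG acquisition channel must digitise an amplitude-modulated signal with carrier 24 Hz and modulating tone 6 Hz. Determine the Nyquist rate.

60 Hz

AM sidebands sit at fc ± fm = 18 Hz and 30 Hz.
Highest-frequency component: 30 Hz.
Nyquist rate = 2 × 30 Hz = 60 Hz.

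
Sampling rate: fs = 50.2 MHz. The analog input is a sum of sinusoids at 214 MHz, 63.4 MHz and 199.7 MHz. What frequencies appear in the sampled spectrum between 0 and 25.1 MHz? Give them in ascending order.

1.1 MHz, 13.2 MHz

fs/2 = 25.1 MHz.
214 MHz mod fs = 13.2 MHz.
13.2 MHz ≤ fs/2 = 25.1 MHz, appears at 13.2 MHz.
63.4 MHz mod fs = 13.2 MHz.
13.2 MHz ≤ fs/2 = 25.1 MHz, appears at 13.2 MHz.
199.7 MHz mod fs = 49.1 MHz.
49.1 MHz > fs/2 = 25.1 MHz, folds to fs − 49.1 MHz = 1.1 MHz.
Distinct values: {1.1 MHz, 13.2 MHz}.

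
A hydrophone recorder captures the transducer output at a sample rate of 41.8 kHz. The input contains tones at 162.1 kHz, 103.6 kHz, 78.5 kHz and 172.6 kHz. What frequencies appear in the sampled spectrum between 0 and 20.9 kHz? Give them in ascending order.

fs/2 = 20.9 kHz.
162.1 kHz mod fs = 36.7 kHz.
36.7 kHz > fs/2 = 20.9 kHz, folds to fs − 36.7 kHz = 5.1 kHz.
103.6 kHz mod fs = 20 kHz.
20 kHz ≤ fs/2 = 20.9 kHz, appears at 20 kHz.
78.5 kHz mod fs = 36.7 kHz.
36.7 kHz > fs/2 = 20.9 kHz, folds to fs − 36.7 kHz = 5.1 kHz.
172.6 kHz mod fs = 5.4 kHz.
5.4 kHz ≤ fs/2 = 20.9 kHz, appears at 5.4 kHz.
Distinct values: {5.1 kHz, 5.4 kHz, 20 kHz}.

5.1 kHz, 5.4 kHz, 20 kHz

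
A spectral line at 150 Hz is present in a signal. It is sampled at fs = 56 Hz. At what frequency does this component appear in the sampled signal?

18 Hz

150 Hz mod fs = 38 Hz.
38 Hz > fs/2 = 28 Hz, folds to fs − 38 Hz = 18 Hz.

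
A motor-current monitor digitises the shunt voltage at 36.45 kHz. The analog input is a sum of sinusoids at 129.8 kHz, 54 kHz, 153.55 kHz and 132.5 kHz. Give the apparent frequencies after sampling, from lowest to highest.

7.75 kHz, 13.3 kHz, 16 kHz, 17.55 kHz

fs/2 = 18.225 kHz.
129.8 kHz mod fs = 20.45 kHz.
20.45 kHz > fs/2 = 18.225 kHz, folds to fs − 20.45 kHz = 16 kHz.
54 kHz mod fs = 17.55 kHz.
17.55 kHz ≤ fs/2 = 18.225 kHz, appears at 17.55 kHz.
153.55 kHz mod fs = 7.75 kHz.
7.75 kHz ≤ fs/2 = 18.225 kHz, appears at 7.75 kHz.
132.5 kHz mod fs = 23.15 kHz.
23.15 kHz > fs/2 = 18.225 kHz, folds to fs − 23.15 kHz = 13.3 kHz.
Distinct values: {7.75 kHz, 13.3 kHz, 16 kHz, 17.55 kHz}.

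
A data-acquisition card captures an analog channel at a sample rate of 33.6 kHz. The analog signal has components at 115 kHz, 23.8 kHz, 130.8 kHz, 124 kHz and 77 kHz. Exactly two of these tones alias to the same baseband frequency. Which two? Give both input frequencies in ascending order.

23.8 kHz, 77 kHz

fs/2 = 16.8 kHz.
115 kHz mod fs = 14.2 kHz.
14.2 kHz ≤ fs/2 = 16.8 kHz, appears at 14.2 kHz.
23.8 kHz > fs/2 = 16.8 kHz, folds to fs − 23.8 kHz = 9.8 kHz.
130.8 kHz mod fs = 30 kHz.
30 kHz > fs/2 = 16.8 kHz, folds to fs − 30 kHz = 3.6 kHz.
124 kHz mod fs = 23.2 kHz.
23.2 kHz > fs/2 = 16.8 kHz, folds to fs − 23.2 kHz = 10.4 kHz.
77 kHz mod fs = 9.8 kHz.
9.8 kHz ≤ fs/2 = 16.8 kHz, appears at 9.8 kHz.
23.8 kHz and 77 kHz both map to 9.8 kHz.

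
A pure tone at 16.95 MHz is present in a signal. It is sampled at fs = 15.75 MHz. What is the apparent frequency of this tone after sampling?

16.95 MHz mod fs = 1.2 MHz.
1.2 MHz ≤ fs/2 = 7.875 MHz, appears at 1.2 MHz.

1.2 MHz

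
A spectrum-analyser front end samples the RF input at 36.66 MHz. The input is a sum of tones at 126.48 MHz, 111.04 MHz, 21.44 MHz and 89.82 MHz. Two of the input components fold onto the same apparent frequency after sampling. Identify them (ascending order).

fs/2 = 18.33 MHz.
126.48 MHz mod fs = 16.5 MHz.
16.5 MHz ≤ fs/2 = 18.33 MHz, appears at 16.5 MHz.
111.04 MHz mod fs = 1.06 MHz.
1.06 MHz ≤ fs/2 = 18.33 MHz, appears at 1.06 MHz.
21.44 MHz > fs/2 = 18.33 MHz, folds to fs − 21.44 MHz = 15.22 MHz.
89.82 MHz mod fs = 16.5 MHz.
16.5 MHz ≤ fs/2 = 18.33 MHz, appears at 16.5 MHz.
89.82 MHz and 126.48 MHz both map to 16.5 MHz.

89.82 MHz, 126.48 MHz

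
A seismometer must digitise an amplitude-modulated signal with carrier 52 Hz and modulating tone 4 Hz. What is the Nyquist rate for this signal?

112 Hz

AM sidebands sit at fc ± fm = 48 Hz and 56 Hz.
Highest-frequency component: 56 Hz.
Nyquist rate = 2 × 56 Hz = 112 Hz.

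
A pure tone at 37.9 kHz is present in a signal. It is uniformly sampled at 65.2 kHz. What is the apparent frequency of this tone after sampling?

37.9 kHz > fs/2 = 32.6 kHz, folds to fs − 37.9 kHz = 27.3 kHz.

27.3 kHz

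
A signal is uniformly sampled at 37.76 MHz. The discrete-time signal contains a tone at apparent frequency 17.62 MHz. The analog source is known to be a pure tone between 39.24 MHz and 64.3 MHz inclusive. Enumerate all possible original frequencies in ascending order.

Frequencies that alias to 17.62 MHz are k·fs ± 17.62 MHz for integer k ≥ 0.
k=0: 17.62 MHz.
k=1: 20.14 MHz, 55.38 MHz.
k=2: 57.9 MHz, 93.14 MHz.
k=3: 95.66 MHz, 130.9 MHz.
Within [39.24 MHz, 64.3 MHz]: 55.38 MHz, 57.9 MHz.

55.38 MHz, 57.9 MHz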